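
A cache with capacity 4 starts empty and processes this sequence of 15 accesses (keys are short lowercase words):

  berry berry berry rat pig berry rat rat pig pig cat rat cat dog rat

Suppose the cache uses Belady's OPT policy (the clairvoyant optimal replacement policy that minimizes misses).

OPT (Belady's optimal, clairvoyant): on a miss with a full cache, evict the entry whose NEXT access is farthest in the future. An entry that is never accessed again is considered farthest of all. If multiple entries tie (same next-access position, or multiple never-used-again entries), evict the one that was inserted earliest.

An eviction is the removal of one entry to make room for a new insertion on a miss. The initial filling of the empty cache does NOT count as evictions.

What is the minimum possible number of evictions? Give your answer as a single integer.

OPT (Belady) simulation (capacity=4):
  1. access berry: MISS. Cache: [berry]
  2. access berry: HIT. Next use of berry: step 3. Cache: [berry]
  3. access berry: HIT. Next use of berry: step 6. Cache: [berry]
  4. access rat: MISS. Cache: [berry rat]
  5. access pig: MISS. Cache: [berry rat pig]
  6. access berry: HIT. Next use of berry: never. Cache: [berry rat pig]
  7. access rat: HIT. Next use of rat: step 8. Cache: [berry rat pig]
  8. access rat: HIT. Next use of rat: step 12. Cache: [berry rat pig]
  9. access pig: HIT. Next use of pig: step 10. Cache: [berry rat pig]
  10. access pig: HIT. Next use of pig: never. Cache: [berry rat pig]
  11. access cat: MISS. Cache: [berry rat pig cat]
  12. access rat: HIT. Next use of rat: step 15. Cache: [berry rat pig cat]
  13. access cat: HIT. Next use of cat: never. Cache: [berry rat pig cat]
  14. access dog: MISS, evict berry (next use: never). Cache: [rat pig cat dog]
  15. access rat: HIT. Next use of rat: never. Cache: [rat pig cat dog]
Total: 10 hits, 5 misses, 1 evictions

Answer: 1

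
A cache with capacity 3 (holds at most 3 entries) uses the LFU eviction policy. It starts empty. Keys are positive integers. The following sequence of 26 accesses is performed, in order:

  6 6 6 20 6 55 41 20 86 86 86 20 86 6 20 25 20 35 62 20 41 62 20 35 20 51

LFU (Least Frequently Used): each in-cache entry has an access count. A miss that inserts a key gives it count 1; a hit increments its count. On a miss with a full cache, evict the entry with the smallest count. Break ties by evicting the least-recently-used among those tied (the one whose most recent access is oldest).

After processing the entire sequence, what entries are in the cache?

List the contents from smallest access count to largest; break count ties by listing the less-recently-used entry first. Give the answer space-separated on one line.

LFU simulation (capacity=3):
  1. access 6: MISS. Cache: [6(c=1)]
  2. access 6: HIT, count now 2. Cache: [6(c=2)]
  3. access 6: HIT, count now 3. Cache: [6(c=3)]
  4. access 20: MISS. Cache: [20(c=1) 6(c=3)]
  5. access 6: HIT, count now 4. Cache: [20(c=1) 6(c=4)]
  6. access 55: MISS. Cache: [20(c=1) 55(c=1) 6(c=4)]
  7. access 41: MISS, evict 20(c=1). Cache: [55(c=1) 41(c=1) 6(c=4)]
  8. access 20: MISS, evict 55(c=1). Cache: [41(c=1) 20(c=1) 6(c=4)]
  9. access 86: MISS, evict 41(c=1). Cache: [20(c=1) 86(c=1) 6(c=4)]
  10. access 86: HIT, count now 2. Cache: [20(c=1) 86(c=2) 6(c=4)]
  11. access 86: HIT, count now 3. Cache: [20(c=1) 86(c=3) 6(c=4)]
  12. access 20: HIT, count now 2. Cache: [20(c=2) 86(c=3) 6(c=4)]
  13. access 86: HIT, count now 4. Cache: [20(c=2) 6(c=4) 86(c=4)]
  14. access 6: HIT, count now 5. Cache: [20(c=2) 86(c=4) 6(c=5)]
  15. access 20: HIT, count now 3. Cache: [20(c=3) 86(c=4) 6(c=5)]
  16. access 25: MISS, evict 20(c=3). Cache: [25(c=1) 86(c=4) 6(c=5)]
  17. access 20: MISS, evict 25(c=1). Cache: [20(c=1) 86(c=4) 6(c=5)]
  18. access 35: MISS, evict 20(c=1). Cache: [35(c=1) 86(c=4) 6(c=5)]
  19. access 62: MISS, evict 35(c=1). Cache: [62(c=1) 86(c=4) 6(c=5)]
  20. access 20: MISS, evict 62(c=1). Cache: [20(c=1) 86(c=4) 6(c=5)]
  21. access 41: MISS, evict 20(c=1). Cache: [41(c=1) 86(c=4) 6(c=5)]
  22. access 62: MISS, evict 41(c=1). Cache: [62(c=1) 86(c=4) 6(c=5)]
  23. access 20: MISS, evict 62(c=1). Cache: [20(c=1) 86(c=4) 6(c=5)]
  24. access 35: MISS, evict 20(c=1). Cache: [35(c=1) 86(c=4) 6(c=5)]
  25. access 20: MISS, evict 35(c=1). Cache: [20(c=1) 86(c=4) 6(c=5)]
  26. access 51: MISS, evict 20(c=1). Cache: [51(c=1) 86(c=4) 6(c=5)]
Total: 9 hits, 17 misses, 14 evictions

Answer: 51 86 6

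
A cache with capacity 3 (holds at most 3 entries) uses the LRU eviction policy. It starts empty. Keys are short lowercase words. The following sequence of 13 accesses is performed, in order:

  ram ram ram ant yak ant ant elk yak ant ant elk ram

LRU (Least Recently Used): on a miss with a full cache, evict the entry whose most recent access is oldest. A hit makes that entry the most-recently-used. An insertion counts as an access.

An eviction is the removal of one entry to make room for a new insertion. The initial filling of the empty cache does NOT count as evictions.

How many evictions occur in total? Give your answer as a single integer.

LRU simulation (capacity=3):
  1. access ram: MISS. Cache (LRU->MRU): [ram]
  2. access ram: HIT. Cache (LRU->MRU): [ram]
  3. access ram: HIT. Cache (LRU->MRU): [ram]
  4. access ant: MISS. Cache (LRU->MRU): [ram ant]
  5. access yak: MISS. Cache (LRU->MRU): [ram ant yak]
  6. access ant: HIT. Cache (LRU->MRU): [ram yak ant]
  7. access ant: HIT. Cache (LRU->MRU): [ram yak ant]
  8. access elk: MISS, evict ram. Cache (LRU->MRU): [yak ant elk]
  9. access yak: HIT. Cache (LRU->MRU): [ant elk yak]
  10. access ant: HIT. Cache (LRU->MRU): [elk yak ant]
  11. access ant: HIT. Cache (LRU->MRU): [elk yak ant]
  12. access elk: HIT. Cache (LRU->MRU): [yak ant elk]
  13. access ram: MISS, evict yak. Cache (LRU->MRU): [ant elk ram]
Total: 8 hits, 5 misses, 2 evictions

Answer: 2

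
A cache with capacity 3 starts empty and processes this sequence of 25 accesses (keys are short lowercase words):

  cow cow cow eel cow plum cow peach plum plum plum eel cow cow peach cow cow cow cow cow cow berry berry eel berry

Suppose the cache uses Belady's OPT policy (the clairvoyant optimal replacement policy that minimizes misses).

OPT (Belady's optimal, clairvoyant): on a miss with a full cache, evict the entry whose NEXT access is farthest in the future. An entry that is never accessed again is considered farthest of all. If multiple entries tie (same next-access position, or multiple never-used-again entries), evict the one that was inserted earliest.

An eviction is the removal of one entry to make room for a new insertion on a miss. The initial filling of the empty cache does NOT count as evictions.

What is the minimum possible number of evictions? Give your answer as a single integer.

Answer: 3

Derivation:
OPT (Belady) simulation (capacity=3):
  1. access cow: MISS. Cache: [cow]
  2. access cow: HIT. Next use of cow: step 3. Cache: [cow]
  3. access cow: HIT. Next use of cow: step 5. Cache: [cow]
  4. access eel: MISS. Cache: [cow eel]
  5. access cow: HIT. Next use of cow: step 7. Cache: [cow eel]
  6. access plum: MISS. Cache: [cow eel plum]
  7. access cow: HIT. Next use of cow: step 13. Cache: [cow eel plum]
  8. access peach: MISS, evict cow (next use: step 13). Cache: [eel plum peach]
  9. access plum: HIT. Next use of plum: step 10. Cache: [eel plum peach]
  10. access plum: HIT. Next use of plum: step 11. Cache: [eel plum peach]
  11. access plum: HIT. Next use of plum: never. Cache: [eel plum peach]
  12. access eel: HIT. Next use of eel: step 24. Cache: [eel plum peach]
  13. access cow: MISS, evict plum (next use: never). Cache: [eel peach cow]
  14. access cow: HIT. Next use of cow: step 16. Cache: [eel peach cow]
  15. access peach: HIT. Next use of peach: never. Cache: [eel peach cow]
  16. access cow: HIT. Next use of cow: step 17. Cache: [eel peach cow]
  17. access cow: HIT. Next use of cow: step 18. Cache: [eel peach cow]
  18. access cow: HIT. Next use of cow: step 19. Cache: [eel peach cow]
  19. access cow: HIT. Next use of cow: step 20. Cache: [eel peach cow]
  20. access cow: HIT. Next use of cow: step 21. Cache: [eel peach cow]
  21. access cow: HIT. Next use of cow: never. Cache: [eel peach cow]
  22. access berry: MISS, evict peach (next use: never). Cache: [eel cow berry]
  23. access berry: HIT. Next use of berry: step 25. Cache: [eel cow berry]
  24. access eel: HIT. Next use of eel: never. Cache: [eel cow berry]
  25. access berry: HIT. Next use of berry: never. Cache: [eel cow berry]
Total: 19 hits, 6 misses, 3 evictions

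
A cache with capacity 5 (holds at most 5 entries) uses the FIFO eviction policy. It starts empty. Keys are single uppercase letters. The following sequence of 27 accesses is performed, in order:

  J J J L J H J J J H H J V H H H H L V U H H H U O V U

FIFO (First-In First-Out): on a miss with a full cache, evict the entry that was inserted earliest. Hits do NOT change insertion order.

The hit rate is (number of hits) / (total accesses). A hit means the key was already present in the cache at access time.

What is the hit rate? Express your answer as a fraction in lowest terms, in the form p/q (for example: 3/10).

FIFO simulation (capacity=5):
  1. access J: MISS. Cache (old->new): [J]
  2. access J: HIT. Cache (old->new): [J]
  3. access J: HIT. Cache (old->new): [J]
  4. access L: MISS. Cache (old->new): [J L]
  5. access J: HIT. Cache (old->new): [J L]
  6. access H: MISS. Cache (old->new): [J L H]
  7. access J: HIT. Cache (old->new): [J L H]
  8. access J: HIT. Cache (old->new): [J L H]
  9. access J: HIT. Cache (old->new): [J L H]
  10. access H: HIT. Cache (old->new): [J L H]
  11. access H: HIT. Cache (old->new): [J L H]
  12. access J: HIT. Cache (old->new): [J L H]
  13. access V: MISS. Cache (old->new): [J L H V]
  14. access H: HIT. Cache (old->new): [J L H V]
  15. access H: HIT. Cache (old->new): [J L H V]
  16. access H: HIT. Cache (old->new): [J L H V]
  17. access H: HIT. Cache (old->new): [J L H V]
  18. access L: HIT. Cache (old->new): [J L H V]
  19. access V: HIT. Cache (old->new): [J L H V]
  20. access U: MISS. Cache (old->new): [J L H V U]
  21. access H: HIT. Cache (old->new): [J L H V U]
  22. access H: HIT. Cache (old->new): [J L H V U]
  23. access H: HIT. Cache (old->new): [J L H V U]
  24. access U: HIT. Cache (old->new): [J L H V U]
  25. access O: MISS, evict J. Cache (old->new): [L H V U O]
  26. access V: HIT. Cache (old->new): [L H V U O]
  27. access U: HIT. Cache (old->new): [L H V U O]
Total: 21 hits, 6 misses, 1 evictions

Hit rate = 21/27 = 7/9

Answer: 7/9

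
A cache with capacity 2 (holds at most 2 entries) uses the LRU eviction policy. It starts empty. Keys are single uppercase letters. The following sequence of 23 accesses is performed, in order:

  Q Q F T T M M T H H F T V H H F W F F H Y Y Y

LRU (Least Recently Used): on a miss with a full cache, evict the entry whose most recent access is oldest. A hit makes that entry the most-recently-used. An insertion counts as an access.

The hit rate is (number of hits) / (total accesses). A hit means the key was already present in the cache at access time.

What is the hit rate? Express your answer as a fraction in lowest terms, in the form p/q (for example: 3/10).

Answer: 10/23

Derivation:
LRU simulation (capacity=2):
  1. access Q: MISS. Cache (LRU->MRU): [Q]
  2. access Q: HIT. Cache (LRU->MRU): [Q]
  3. access F: MISS. Cache (LRU->MRU): [Q F]
  4. access T: MISS, evict Q. Cache (LRU->MRU): [F T]
  5. access T: HIT. Cache (LRU->MRU): [F T]
  6. access M: MISS, evict F. Cache (LRU->MRU): [T M]
  7. access M: HIT. Cache (LRU->MRU): [T M]
  8. access T: HIT. Cache (LRU->MRU): [M T]
  9. access H: MISS, evict M. Cache (LRU->MRU): [T H]
  10. access H: HIT. Cache (LRU->MRU): [T H]
  11. access F: MISS, evict T. Cache (LRU->MRU): [H F]
  12. access T: MISS, evict H. Cache (LRU->MRU): [F T]
  13. access V: MISS, evict F. Cache (LRU->MRU): [T V]
  14. access H: MISS, evict T. Cache (LRU->MRU): [V H]
  15. access H: HIT. Cache (LRU->MRU): [V H]
  16. access F: MISS, evict V. Cache (LRU->MRU): [H F]
  17. access W: MISS, evict H. Cache (LRU->MRU): [F W]
  18. access F: HIT. Cache (LRU->MRU): [W F]
  19. access F: HIT. Cache (LRU->MRU): [W F]
  20. access H: MISS, evict W. Cache (LRU->MRU): [F H]
  21. access Y: MISS, evict F. Cache (LRU->MRU): [H Y]
  22. access Y: HIT. Cache (LRU->MRU): [H Y]
  23. access Y: HIT. Cache (LRU->MRU): [H Y]
Total: 10 hits, 13 misses, 11 evictions

Hit rate = 10/23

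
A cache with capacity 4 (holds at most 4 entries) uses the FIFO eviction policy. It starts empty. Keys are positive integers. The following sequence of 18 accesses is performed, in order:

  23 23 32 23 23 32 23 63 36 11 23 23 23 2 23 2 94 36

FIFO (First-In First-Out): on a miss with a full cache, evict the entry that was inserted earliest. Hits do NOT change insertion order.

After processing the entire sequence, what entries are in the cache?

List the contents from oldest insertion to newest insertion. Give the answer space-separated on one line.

FIFO simulation (capacity=4):
  1. access 23: MISS. Cache (old->new): [23]
  2. access 23: HIT. Cache (old->new): [23]
  3. access 32: MISS. Cache (old->new): [23 32]
  4. access 23: HIT. Cache (old->new): [23 32]
  5. access 23: HIT. Cache (old->new): [23 32]
  6. access 32: HIT. Cache (old->new): [23 32]
  7. access 23: HIT. Cache (old->new): [23 32]
  8. access 63: MISS. Cache (old->new): [23 32 63]
  9. access 36: MISS. Cache (old->new): [23 32 63 36]
  10. access 11: MISS, evict 23. Cache (old->new): [32 63 36 11]
  11. access 23: MISS, evict 32. Cache (old->new): [63 36 11 23]
  12. access 23: HIT. Cache (old->new): [63 36 11 23]
  13. access 23: HIT. Cache (old->new): [63 36 11 23]
  14. access 2: MISS, evict 63. Cache (old->new): [36 11 23 2]
  15. access 23: HIT. Cache (old->new): [36 11 23 2]
  16. access 2: HIT. Cache (old->new): [36 11 23 2]
  17. access 94: MISS, evict 36. Cache (old->new): [11 23 2 94]
  18. access 36: MISS, evict 11. Cache (old->new): [23 2 94 36]
Total: 9 hits, 9 misses, 5 evictions

Answer: 23 2 94 36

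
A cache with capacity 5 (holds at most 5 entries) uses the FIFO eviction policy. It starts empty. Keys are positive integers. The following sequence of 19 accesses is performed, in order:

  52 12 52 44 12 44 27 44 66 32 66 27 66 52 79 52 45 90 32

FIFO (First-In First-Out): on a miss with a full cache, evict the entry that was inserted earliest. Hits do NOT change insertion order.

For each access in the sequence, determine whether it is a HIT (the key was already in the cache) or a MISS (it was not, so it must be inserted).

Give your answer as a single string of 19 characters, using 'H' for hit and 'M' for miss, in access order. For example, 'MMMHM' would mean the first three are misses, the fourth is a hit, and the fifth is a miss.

Answer: MMHMHHMHMMHHHMMHMMH

Derivation:
FIFO simulation (capacity=5):
  1. access 52: MISS. Cache (old->new): [52]
  2. access 12: MISS. Cache (old->new): [52 12]
  3. access 52: HIT. Cache (old->new): [52 12]
  4. access 44: MISS. Cache (old->new): [52 12 44]
  5. access 12: HIT. Cache (old->new): [52 12 44]
  6. access 44: HIT. Cache (old->new): [52 12 44]
  7. access 27: MISS. Cache (old->new): [52 12 44 27]
  8. access 44: HIT. Cache (old->new): [52 12 44 27]
  9. access 66: MISS. Cache (old->new): [52 12 44 27 66]
  10. access 32: MISS, evict 52. Cache (old->new): [12 44 27 66 32]
  11. access 66: HIT. Cache (old->new): [12 44 27 66 32]
  12. access 27: HIT. Cache (old->new): [12 44 27 66 32]
  13. access 66: HIT. Cache (old->new): [12 44 27 66 32]
  14. access 52: MISS, evict 12. Cache (old->new): [44 27 66 32 52]
  15. access 79: MISS, evict 44. Cache (old->new): [27 66 32 52 79]
  16. access 52: HIT. Cache (old->new): [27 66 32 52 79]
  17. access 45: MISS, evict 27. Cache (old->new): [66 32 52 79 45]
  18. access 90: MISS, evict 66. Cache (old->new): [32 52 79 45 90]
  19. access 32: HIT. Cache (old->new): [32 52 79 45 90]
Total: 9 hits, 10 misses, 5 evictions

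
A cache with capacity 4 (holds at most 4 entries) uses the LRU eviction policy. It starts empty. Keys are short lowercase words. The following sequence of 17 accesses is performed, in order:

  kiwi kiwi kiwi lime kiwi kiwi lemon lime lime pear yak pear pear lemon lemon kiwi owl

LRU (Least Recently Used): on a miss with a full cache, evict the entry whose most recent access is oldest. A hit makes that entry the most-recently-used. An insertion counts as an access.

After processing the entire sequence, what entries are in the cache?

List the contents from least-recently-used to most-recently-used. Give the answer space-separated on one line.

LRU simulation (capacity=4):
  1. access kiwi: MISS. Cache (LRU->MRU): [kiwi]
  2. access kiwi: HIT. Cache (LRU->MRU): [kiwi]
  3. access kiwi: HIT. Cache (LRU->MRU): [kiwi]
  4. access lime: MISS. Cache (LRU->MRU): [kiwi lime]
  5. access kiwi: HIT. Cache (LRU->MRU): [lime kiwi]
  6. access kiwi: HIT. Cache (LRU->MRU): [lime kiwi]
  7. access lemon: MISS. Cache (LRU->MRU): [lime kiwi lemon]
  8. access lime: HIT. Cache (LRU->MRU): [kiwi lemon lime]
  9. access lime: HIT. Cache (LRU->MRU): [kiwi lemon lime]
  10. access pear: MISS. Cache (LRU->MRU): [kiwi lemon lime pear]
  11. access yak: MISS, evict kiwi. Cache (LRU->MRU): [lemon lime pear yak]
  12. access pear: HIT. Cache (LRU->MRU): [lemon lime yak pear]
  13. access pear: HIT. Cache (LRU->MRU): [lemon lime yak pear]
  14. access lemon: HIT. Cache (LRU->MRU): [lime yak pear lemon]
  15. access lemon: HIT. Cache (LRU->MRU): [lime yak pear lemon]
  16. access kiwi: MISS, evict lime. Cache (LRU->MRU): [yak pear lemon kiwi]
  17. access owl: MISS, evict yak. Cache (LRU->MRU): [pear lemon kiwi owl]
Total: 10 hits, 7 misses, 3 evictions

Answer: pear lemon kiwi owl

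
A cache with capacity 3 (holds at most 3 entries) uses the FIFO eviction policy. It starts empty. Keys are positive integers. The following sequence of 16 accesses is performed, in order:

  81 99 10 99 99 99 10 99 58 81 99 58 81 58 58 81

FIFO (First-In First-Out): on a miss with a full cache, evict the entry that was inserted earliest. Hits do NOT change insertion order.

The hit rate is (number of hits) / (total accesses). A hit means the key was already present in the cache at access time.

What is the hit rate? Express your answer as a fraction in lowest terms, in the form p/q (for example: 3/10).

Answer: 5/8

Derivation:
FIFO simulation (capacity=3):
  1. access 81: MISS. Cache (old->new): [81]
  2. access 99: MISS. Cache (old->new): [81 99]
  3. access 10: MISS. Cache (old->new): [81 99 10]
  4. access 99: HIT. Cache (old->new): [81 99 10]
  5. access 99: HIT. Cache (old->new): [81 99 10]
  6. access 99: HIT. Cache (old->new): [81 99 10]
  7. access 10: HIT. Cache (old->new): [81 99 10]
  8. access 99: HIT. Cache (old->new): [81 99 10]
  9. access 58: MISS, evict 81. Cache (old->new): [99 10 58]
  10. access 81: MISS, evict 99. Cache (old->new): [10 58 81]
  11. access 99: MISS, evict 10. Cache (old->new): [58 81 99]
  12. access 58: HIT. Cache (old->new): [58 81 99]
  13. access 81: HIT. Cache (old->new): [58 81 99]
  14. access 58: HIT. Cache (old->new): [58 81 99]
  15. access 58: HIT. Cache (old->new): [58 81 99]
  16. access 81: HIT. Cache (old->new): [58 81 99]
Total: 10 hits, 6 misses, 3 evictions

Hit rate = 10/16 = 5/8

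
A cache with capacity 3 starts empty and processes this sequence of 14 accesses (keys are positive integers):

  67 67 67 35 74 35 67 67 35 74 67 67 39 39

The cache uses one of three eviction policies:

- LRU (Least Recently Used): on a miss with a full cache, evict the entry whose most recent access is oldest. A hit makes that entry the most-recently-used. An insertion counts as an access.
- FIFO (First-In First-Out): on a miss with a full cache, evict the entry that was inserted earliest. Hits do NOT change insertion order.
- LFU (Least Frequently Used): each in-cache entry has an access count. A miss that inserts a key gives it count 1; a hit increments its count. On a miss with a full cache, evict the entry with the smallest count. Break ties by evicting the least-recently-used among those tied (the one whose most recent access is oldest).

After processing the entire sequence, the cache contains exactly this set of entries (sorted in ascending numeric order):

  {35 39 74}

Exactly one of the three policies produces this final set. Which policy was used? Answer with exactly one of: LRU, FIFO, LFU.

Answer: FIFO

Derivation:
Simulating under each policy and comparing final sets:
  LRU: final set = {39 67 74} -> differs
  FIFO: final set = {35 39 74} -> MATCHES target
  LFU: final set = {35 39 67} -> differs
Only FIFO produces the target set.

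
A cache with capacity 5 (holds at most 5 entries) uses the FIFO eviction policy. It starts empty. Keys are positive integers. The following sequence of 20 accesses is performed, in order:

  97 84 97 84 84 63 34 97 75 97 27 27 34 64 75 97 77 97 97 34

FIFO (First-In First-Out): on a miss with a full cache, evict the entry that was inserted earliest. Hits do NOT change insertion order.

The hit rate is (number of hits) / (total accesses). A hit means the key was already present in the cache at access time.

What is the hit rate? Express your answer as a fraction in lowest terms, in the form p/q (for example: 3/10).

Answer: 1/2

Derivation:
FIFO simulation (capacity=5):
  1. access 97: MISS. Cache (old->new): [97]
  2. access 84: MISS. Cache (old->new): [97 84]
  3. access 97: HIT. Cache (old->new): [97 84]
  4. access 84: HIT. Cache (old->new): [97 84]
  5. access 84: HIT. Cache (old->new): [97 84]
  6. access 63: MISS. Cache (old->new): [97 84 63]
  7. access 34: MISS. Cache (old->new): [97 84 63 34]
  8. access 97: HIT. Cache (old->new): [97 84 63 34]
  9. access 75: MISS. Cache (old->new): [97 84 63 34 75]
  10. access 97: HIT. Cache (old->new): [97 84 63 34 75]
  11. access 27: MISS, evict 97. Cache (old->new): [84 63 34 75 27]
  12. access 27: HIT. Cache (old->new): [84 63 34 75 27]
  13. access 34: HIT. Cache (old->new): [84 63 34 75 27]
  14. access 64: MISS, evict 84. Cache (old->new): [63 34 75 27 64]
  15. access 75: HIT. Cache (old->new): [63 34 75 27 64]
  16. access 97: MISS, evict 63. Cache (old->new): [34 75 27 64 97]
  17. access 77: MISS, evict 34. Cache (old->new): [75 27 64 97 77]
  18. access 97: HIT. Cache (old->new): [75 27 64 97 77]
  19. access 97: HIT. Cache (old->new): [75 27 64 97 77]
  20. access 34: MISS, evict 75. Cache (old->new): [27 64 97 77 34]
Total: 10 hits, 10 misses, 5 evictions

Hit rate = 10/20 = 1/2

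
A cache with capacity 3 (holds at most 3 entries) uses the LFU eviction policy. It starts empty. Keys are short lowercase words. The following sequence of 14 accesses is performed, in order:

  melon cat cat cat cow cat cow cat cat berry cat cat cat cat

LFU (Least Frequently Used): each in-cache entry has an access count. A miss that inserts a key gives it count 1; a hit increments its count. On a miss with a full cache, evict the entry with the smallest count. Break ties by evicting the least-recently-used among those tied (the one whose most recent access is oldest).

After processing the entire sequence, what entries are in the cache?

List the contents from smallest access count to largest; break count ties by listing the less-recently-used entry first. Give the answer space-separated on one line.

LFU simulation (capacity=3):
  1. access melon: MISS. Cache: [melon(c=1)]
  2. access cat: MISS. Cache: [melon(c=1) cat(c=1)]
  3. access cat: HIT, count now 2. Cache: [melon(c=1) cat(c=2)]
  4. access cat: HIT, count now 3. Cache: [melon(c=1) cat(c=3)]
  5. access cow: MISS. Cache: [melon(c=1) cow(c=1) cat(c=3)]
  6. access cat: HIT, count now 4. Cache: [melon(c=1) cow(c=1) cat(c=4)]
  7. access cow: HIT, count now 2. Cache: [melon(c=1) cow(c=2) cat(c=4)]
  8. access cat: HIT, count now 5. Cache: [melon(c=1) cow(c=2) cat(c=5)]
  9. access cat: HIT, count now 6. Cache: [melon(c=1) cow(c=2) cat(c=6)]
  10. access berry: MISS, evict melon(c=1). Cache: [berry(c=1) cow(c=2) cat(c=6)]
  11. access cat: HIT, count now 7. Cache: [berry(c=1) cow(c=2) cat(c=7)]
  12. access cat: HIT, count now 8. Cache: [berry(c=1) cow(c=2) cat(c=8)]
  13. access cat: HIT, count now 9. Cache: [berry(c=1) cow(c=2) cat(c=9)]
  14. access cat: HIT, count now 10. Cache: [berry(c=1) cow(c=2) cat(c=10)]
Total: 10 hits, 4 misses, 1 evictions

Answer: berry cow cat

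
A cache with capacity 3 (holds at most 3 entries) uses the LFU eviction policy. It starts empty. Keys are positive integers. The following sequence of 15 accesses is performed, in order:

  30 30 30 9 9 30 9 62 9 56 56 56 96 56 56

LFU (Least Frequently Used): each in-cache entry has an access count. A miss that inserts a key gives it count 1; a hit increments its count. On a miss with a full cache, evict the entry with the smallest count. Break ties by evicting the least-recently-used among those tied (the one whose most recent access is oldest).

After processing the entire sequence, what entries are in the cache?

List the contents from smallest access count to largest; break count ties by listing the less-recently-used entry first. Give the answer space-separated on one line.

Answer: 56 30 9

Derivation:
LFU simulation (capacity=3):
  1. access 30: MISS. Cache: [30(c=1)]
  2. access 30: HIT, count now 2. Cache: [30(c=2)]
  3. access 30: HIT, count now 3. Cache: [30(c=3)]
  4. access 9: MISS. Cache: [9(c=1) 30(c=3)]
  5. access 9: HIT, count now 2. Cache: [9(c=2) 30(c=3)]
  6. access 30: HIT, count now 4. Cache: [9(c=2) 30(c=4)]
  7. access 9: HIT, count now 3. Cache: [9(c=3) 30(c=4)]
  8. access 62: MISS. Cache: [62(c=1) 9(c=3) 30(c=4)]
  9. access 9: HIT, count now 4. Cache: [62(c=1) 30(c=4) 9(c=4)]
  10. access 56: MISS, evict 62(c=1). Cache: [56(c=1) 30(c=4) 9(c=4)]
  11. access 56: HIT, count now 2. Cache: [56(c=2) 30(c=4) 9(c=4)]
  12. access 56: HIT, count now 3. Cache: [56(c=3) 30(c=4) 9(c=4)]
  13. access 96: MISS, evict 56(c=3). Cache: [96(c=1) 30(c=4) 9(c=4)]
  14. access 56: MISS, evict 96(c=1). Cache: [56(c=1) 30(c=4) 9(c=4)]
  15. access 56: HIT, count now 2. Cache: [56(c=2) 30(c=4) 9(c=4)]
Total: 9 hits, 6 misses, 3 evictions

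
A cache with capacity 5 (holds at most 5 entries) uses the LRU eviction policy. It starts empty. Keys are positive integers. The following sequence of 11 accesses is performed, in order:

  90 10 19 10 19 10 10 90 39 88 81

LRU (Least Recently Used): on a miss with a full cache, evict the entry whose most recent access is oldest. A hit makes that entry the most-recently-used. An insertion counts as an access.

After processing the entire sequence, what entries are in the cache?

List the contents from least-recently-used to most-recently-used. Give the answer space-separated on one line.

Answer: 10 90 39 88 81

Derivation:
LRU simulation (capacity=5):
  1. access 90: MISS. Cache (LRU->MRU): [90]
  2. access 10: MISS. Cache (LRU->MRU): [90 10]
  3. access 19: MISS. Cache (LRU->MRU): [90 10 19]
  4. access 10: HIT. Cache (LRU->MRU): [90 19 10]
  5. access 19: HIT. Cache (LRU->MRU): [90 10 19]
  6. access 10: HIT. Cache (LRU->MRU): [90 19 10]
  7. access 10: HIT. Cache (LRU->MRU): [90 19 10]
  8. access 90: HIT. Cache (LRU->MRU): [19 10 90]
  9. access 39: MISS. Cache (LRU->MRU): [19 10 90 39]
  10. access 88: MISS. Cache (LRU->MRU): [19 10 90 39 88]
  11. access 81: MISS, evict 19. Cache (LRU->MRU): [10 90 39 88 81]
Total: 5 hits, 6 misses, 1 evictions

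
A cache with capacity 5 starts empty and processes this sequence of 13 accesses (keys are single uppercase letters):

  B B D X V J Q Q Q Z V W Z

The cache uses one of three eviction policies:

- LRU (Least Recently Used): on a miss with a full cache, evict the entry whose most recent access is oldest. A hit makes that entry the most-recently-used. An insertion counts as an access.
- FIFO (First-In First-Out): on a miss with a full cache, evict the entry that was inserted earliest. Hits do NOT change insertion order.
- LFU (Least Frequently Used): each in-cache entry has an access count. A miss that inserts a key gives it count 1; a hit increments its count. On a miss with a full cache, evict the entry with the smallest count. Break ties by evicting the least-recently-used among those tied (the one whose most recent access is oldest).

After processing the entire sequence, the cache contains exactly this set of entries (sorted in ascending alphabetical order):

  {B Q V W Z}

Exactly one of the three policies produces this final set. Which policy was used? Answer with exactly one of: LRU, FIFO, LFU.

Simulating under each policy and comparing final sets:
  LRU: final set = {J Q V W Z} -> differs
  FIFO: final set = {J Q V W Z} -> differs
  LFU: final set = {B Q V W Z} -> MATCHES target
Only LFU produces the target set.

Answer: LFU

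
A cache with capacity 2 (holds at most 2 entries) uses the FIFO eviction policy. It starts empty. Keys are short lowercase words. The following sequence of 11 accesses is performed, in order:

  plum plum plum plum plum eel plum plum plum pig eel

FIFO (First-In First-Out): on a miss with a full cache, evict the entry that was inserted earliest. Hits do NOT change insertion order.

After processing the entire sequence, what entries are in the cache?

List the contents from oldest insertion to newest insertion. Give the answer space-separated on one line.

Answer: eel pig

Derivation:
FIFO simulation (capacity=2):
  1. access plum: MISS. Cache (old->new): [plum]
  2. access plum: HIT. Cache (old->new): [plum]
  3. access plum: HIT. Cache (old->new): [plum]
  4. access plum: HIT. Cache (old->new): [plum]
  5. access plum: HIT. Cache (old->new): [plum]
  6. access eel: MISS. Cache (old->new): [plum eel]
  7. access plum: HIT. Cache (old->new): [plum eel]
  8. access plum: HIT. Cache (old->new): [plum eel]
  9. access plum: HIT. Cache (old->new): [plum eel]
  10. access pig: MISS, evict plum. Cache (old->new): [eel pig]
  11. access eel: HIT. Cache (old->new): [eel pig]
Total: 8 hits, 3 misses, 1 evictions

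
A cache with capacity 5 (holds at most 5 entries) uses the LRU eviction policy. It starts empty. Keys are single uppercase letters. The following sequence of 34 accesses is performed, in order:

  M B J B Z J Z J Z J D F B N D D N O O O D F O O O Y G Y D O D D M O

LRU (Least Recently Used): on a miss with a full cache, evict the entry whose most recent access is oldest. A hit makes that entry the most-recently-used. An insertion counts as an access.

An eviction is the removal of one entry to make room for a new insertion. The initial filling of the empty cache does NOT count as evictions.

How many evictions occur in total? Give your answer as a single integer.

Answer: 6

Derivation:
LRU simulation (capacity=5):
  1. access M: MISS. Cache (LRU->MRU): [M]
  2. access B: MISS. Cache (LRU->MRU): [M B]
  3. access J: MISS. Cache (LRU->MRU): [M B J]
  4. access B: HIT. Cache (LRU->MRU): [M J B]
  5. access Z: MISS. Cache (LRU->MRU): [M J B Z]
  6. access J: HIT. Cache (LRU->MRU): [M B Z J]
  7. access Z: HIT. Cache (LRU->MRU): [M B J Z]
  8. access J: HIT. Cache (LRU->MRU): [M B Z J]
  9. access Z: HIT. Cache (LRU->MRU): [M B J Z]
  10. access J: HIT. Cache (LRU->MRU): [M B Z J]
  11. access D: MISS. Cache (LRU->MRU): [M B Z J D]
  12. access F: MISS, evict M. Cache (LRU->MRU): [B Z J D F]
  13. access B: HIT. Cache (LRU->MRU): [Z J D F B]
  14. access N: MISS, evict Z. Cache (LRU->MRU): [J D F B N]
  15. access D: HIT. Cache (LRU->MRU): [J F B N D]
  16. access D: HIT. Cache (LRU->MRU): [J F B N D]
  17. access N: HIT. Cache (LRU->MRU): [J F B D N]
  18. access O: MISS, evict J. Cache (LRU->MRU): [F B D N O]
  19. access O: HIT. Cache (LRU->MRU): [F B D N O]
  20. access O: HIT. Cache (LRU->MRU): [F B D N O]
  21. access D: HIT. Cache (LRU->MRU): [F B N O D]
  22. access F: HIT. Cache (LRU->MRU): [B N O D F]
  23. access O: HIT. Cache (LRU->MRU): [B N D F O]
  24. access O: HIT. Cache (LRU->MRU): [B N D F O]
  25. access O: HIT. Cache (LRU->MRU): [B N D F O]
  26. access Y: MISS, evict B. Cache (LRU->MRU): [N D F O Y]
  27. access G: MISS, evict N. Cache (LRU->MRU): [D F O Y G]
  28. access Y: HIT. Cache (LRU->MRU): [D F O G Y]
  29. access D: HIT. Cache (LRU->MRU): [F O G Y D]
  30. access O: HIT. Cache (LRU->MRU): [F G Y D O]
  31. access D: HIT. Cache (LRU->MRU): [F G Y O D]
  32. access D: HIT. Cache (LRU->MRU): [F G Y O D]
  33. access M: MISS, evict F. Cache (LRU->MRU): [G Y O D M]
  34. access O: HIT. Cache (LRU->MRU): [G Y D M O]
Total: 23 hits, 11 misses, 6 evictions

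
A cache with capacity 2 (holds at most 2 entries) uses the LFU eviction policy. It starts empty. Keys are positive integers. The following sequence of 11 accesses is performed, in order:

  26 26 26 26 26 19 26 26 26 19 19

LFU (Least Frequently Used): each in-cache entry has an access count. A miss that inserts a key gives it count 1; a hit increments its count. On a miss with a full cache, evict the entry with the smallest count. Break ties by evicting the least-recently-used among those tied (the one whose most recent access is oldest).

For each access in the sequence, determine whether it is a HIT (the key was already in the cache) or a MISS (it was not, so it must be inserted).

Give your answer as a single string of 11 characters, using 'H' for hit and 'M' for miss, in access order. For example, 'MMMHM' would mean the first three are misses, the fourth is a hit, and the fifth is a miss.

Answer: MHHHHMHHHHH

Derivation:
LFU simulation (capacity=2):
  1. access 26: MISS. Cache: [26(c=1)]
  2. access 26: HIT, count now 2. Cache: [26(c=2)]
  3. access 26: HIT, count now 3. Cache: [26(c=3)]
  4. access 26: HIT, count now 4. Cache: [26(c=4)]
  5. access 26: HIT, count now 5. Cache: [26(c=5)]
  6. access 19: MISS. Cache: [19(c=1) 26(c=5)]
  7. access 26: HIT, count now 6. Cache: [19(c=1) 26(c=6)]
  8. access 26: HIT, count now 7. Cache: [19(c=1) 26(c=7)]
  9. access 26: HIT, count now 8. Cache: [19(c=1) 26(c=8)]
  10. access 19: HIT, count now 2. Cache: [19(c=2) 26(c=8)]
  11. access 19: HIT, count now 3. Cache: [19(c=3) 26(c=8)]
Total: 9 hits, 2 misses, 0 evictions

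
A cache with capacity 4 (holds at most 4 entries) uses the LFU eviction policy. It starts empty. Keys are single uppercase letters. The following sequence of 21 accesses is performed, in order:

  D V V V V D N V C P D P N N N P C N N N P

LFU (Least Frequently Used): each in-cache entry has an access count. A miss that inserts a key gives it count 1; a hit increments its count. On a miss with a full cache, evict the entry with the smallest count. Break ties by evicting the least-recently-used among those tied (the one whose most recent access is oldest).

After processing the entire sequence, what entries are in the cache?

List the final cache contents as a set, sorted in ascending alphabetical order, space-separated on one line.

Answer: C N P V

Derivation:
LFU simulation (capacity=4):
  1. access D: MISS. Cache: [D(c=1)]
  2. access V: MISS. Cache: [D(c=1) V(c=1)]
  3. access V: HIT, count now 2. Cache: [D(c=1) V(c=2)]
  4. access V: HIT, count now 3. Cache: [D(c=1) V(c=3)]
  5. access V: HIT, count now 4. Cache: [D(c=1) V(c=4)]
  6. access D: HIT, count now 2. Cache: [D(c=2) V(c=4)]
  7. access N: MISS. Cache: [N(c=1) D(c=2) V(c=4)]
  8. access V: HIT, count now 5. Cache: [N(c=1) D(c=2) V(c=5)]
  9. access C: MISS. Cache: [N(c=1) C(c=1) D(c=2) V(c=5)]
  10. access P: MISS, evict N(c=1). Cache: [C(c=1) P(c=1) D(c=2) V(c=5)]
  11. access D: HIT, count now 3. Cache: [C(c=1) P(c=1) D(c=3) V(c=5)]
  12. access P: HIT, count now 2. Cache: [C(c=1) P(c=2) D(c=3) V(c=5)]
  13. access N: MISS, evict C(c=1). Cache: [N(c=1) P(c=2) D(c=3) V(c=5)]
  14. access N: HIT, count now 2. Cache: [P(c=2) N(c=2) D(c=3) V(c=5)]
  15. access N: HIT, count now 3. Cache: [P(c=2) D(c=3) N(c=3) V(c=5)]
  16. access P: HIT, count now 3. Cache: [D(c=3) N(c=3) P(c=3) V(c=5)]
  17. access C: MISS, evict D(c=3). Cache: [C(c=1) N(c=3) P(c=3) V(c=5)]
  18. access N: HIT, count now 4. Cache: [C(c=1) P(c=3) N(c=4) V(c=5)]
  19. access N: HIT, count now 5. Cache: [C(c=1) P(c=3) V(c=5) N(c=5)]
  20. access N: HIT, count now 6. Cache: [C(c=1) P(c=3) V(c=5) N(c=6)]
  21. access P: HIT, count now 4. Cache: [C(c=1) P(c=4) V(c=5) N(c=6)]
Total: 14 hits, 7 misses, 3 evictions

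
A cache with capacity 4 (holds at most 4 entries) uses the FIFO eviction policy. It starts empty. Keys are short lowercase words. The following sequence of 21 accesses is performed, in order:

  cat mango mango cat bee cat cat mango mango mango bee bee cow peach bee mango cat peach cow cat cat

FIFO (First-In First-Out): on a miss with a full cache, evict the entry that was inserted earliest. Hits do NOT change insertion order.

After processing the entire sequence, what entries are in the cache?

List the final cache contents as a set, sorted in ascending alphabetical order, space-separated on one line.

FIFO simulation (capacity=4):
  1. access cat: MISS. Cache (old->new): [cat]
  2. access mango: MISS. Cache (old->new): [cat mango]
  3. access mango: HIT. Cache (old->new): [cat mango]
  4. access cat: HIT. Cache (old->new): [cat mango]
  5. access bee: MISS. Cache (old->new): [cat mango bee]
  6. access cat: HIT. Cache (old->new): [cat mango bee]
  7. access cat: HIT. Cache (old->new): [cat mango bee]
  8. access mango: HIT. Cache (old->new): [cat mango bee]
  9. access mango: HIT. Cache (old->new): [cat mango bee]
  10. access mango: HIT. Cache (old->new): [cat mango bee]
  11. access bee: HIT. Cache (old->new): [cat mango bee]
  12. access bee: HIT. Cache (old->new): [cat mango bee]
  13. access cow: MISS. Cache (old->new): [cat mango bee cow]
  14. access peach: MISS, evict cat. Cache (old->new): [mango bee cow peach]
  15. access bee: HIT. Cache (old->new): [mango bee cow peach]
  16. access mango: HIT. Cache (old->new): [mango bee cow peach]
  17. access cat: MISS, evict mango. Cache (old->new): [bee cow peach cat]
  18. access peach: HIT. Cache (old->new): [bee cow peach cat]
  19. access cow: HIT. Cache (old->new): [bee cow peach cat]
  20. access cat: HIT. Cache (old->new): [bee cow peach cat]
  21. access cat: HIT. Cache (old->new): [bee cow peach cat]
Total: 15 hits, 6 misses, 2 evictions

Answer: bee cat cow peach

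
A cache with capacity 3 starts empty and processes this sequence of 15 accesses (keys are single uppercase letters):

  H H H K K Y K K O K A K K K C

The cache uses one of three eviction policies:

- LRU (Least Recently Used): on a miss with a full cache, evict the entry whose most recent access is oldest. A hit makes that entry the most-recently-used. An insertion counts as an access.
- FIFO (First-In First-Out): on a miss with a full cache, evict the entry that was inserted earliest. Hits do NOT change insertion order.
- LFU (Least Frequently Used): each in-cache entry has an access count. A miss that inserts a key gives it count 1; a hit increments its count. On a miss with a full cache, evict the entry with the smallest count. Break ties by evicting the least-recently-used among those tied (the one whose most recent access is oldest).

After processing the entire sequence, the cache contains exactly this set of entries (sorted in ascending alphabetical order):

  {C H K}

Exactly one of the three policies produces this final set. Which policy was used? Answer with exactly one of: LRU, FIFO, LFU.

Answer: LFU

Derivation:
Simulating under each policy and comparing final sets:
  LRU: final set = {A C K} -> differs
  FIFO: final set = {A C K} -> differs
  LFU: final set = {C H K} -> MATCHES target
Only LFU produces the target set.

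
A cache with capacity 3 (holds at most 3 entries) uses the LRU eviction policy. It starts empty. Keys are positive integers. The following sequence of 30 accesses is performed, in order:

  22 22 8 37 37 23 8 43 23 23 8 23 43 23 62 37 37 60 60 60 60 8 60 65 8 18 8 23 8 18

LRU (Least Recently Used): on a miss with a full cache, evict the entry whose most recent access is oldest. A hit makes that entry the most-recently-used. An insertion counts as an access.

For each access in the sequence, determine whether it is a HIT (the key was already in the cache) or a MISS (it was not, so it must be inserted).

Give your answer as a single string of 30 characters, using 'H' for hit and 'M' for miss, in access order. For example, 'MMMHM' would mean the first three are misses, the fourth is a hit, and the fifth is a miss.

LRU simulation (capacity=3):
  1. access 22: MISS. Cache (LRU->MRU): [22]
  2. access 22: HIT. Cache (LRU->MRU): [22]
  3. access 8: MISS. Cache (LRU->MRU): [22 8]
  4. access 37: MISS. Cache (LRU->MRU): [22 8 37]
  5. access 37: HIT. Cache (LRU->MRU): [22 8 37]
  6. access 23: MISS, evict 22. Cache (LRU->MRU): [8 37 23]
  7. access 8: HIT. Cache (LRU->MRU): [37 23 8]
  8. access 43: MISS, evict 37. Cache (LRU->MRU): [23 8 43]
  9. access 23: HIT. Cache (LRU->MRU): [8 43 23]
  10. access 23: HIT. Cache (LRU->MRU): [8 43 23]
  11. access 8: HIT. Cache (LRU->MRU): [43 23 8]
  12. access 23: HIT. Cache (LRU->MRU): [43 8 23]
  13. access 43: HIT. Cache (LRU->MRU): [8 23 43]
  14. access 23: HIT. Cache (LRU->MRU): [8 43 23]
  15. access 62: MISS, evict 8. Cache (LRU->MRU): [43 23 62]
  16. access 37: MISS, evict 43. Cache (LRU->MRU): [23 62 37]
  17. access 37: HIT. Cache (LRU->MRU): [23 62 37]
  18. access 60: MISS, evict 23. Cache (LRU->MRU): [62 37 60]
  19. access 60: HIT. Cache (LRU->MRU): [62 37 60]
  20. access 60: HIT. Cache (LRU->MRU): [62 37 60]
  21. access 60: HIT. Cache (LRU->MRU): [62 37 60]
  22. access 8: MISS, evict 62. Cache (LRU->MRU): [37 60 8]
  23. access 60: HIT. Cache (LRU->MRU): [37 8 60]
  24. access 65: MISS, evict 37. Cache (LRU->MRU): [8 60 65]
  25. access 8: HIT. Cache (LRU->MRU): [60 65 8]
  26. access 18: MISS, evict 60. Cache (LRU->MRU): [65 8 18]
  27. access 8: HIT. Cache (LRU->MRU): [65 18 8]
  28. access 23: MISS, evict 65. Cache (LRU->MRU): [18 8 23]
  29. access 8: HIT. Cache (LRU->MRU): [18 23 8]
  30. access 18: HIT. Cache (LRU->MRU): [23 8 18]
Total: 18 hits, 12 misses, 9 evictions

Answer: MHMMHMHMHHHHHHMMHMHHHMHMHMHMHH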